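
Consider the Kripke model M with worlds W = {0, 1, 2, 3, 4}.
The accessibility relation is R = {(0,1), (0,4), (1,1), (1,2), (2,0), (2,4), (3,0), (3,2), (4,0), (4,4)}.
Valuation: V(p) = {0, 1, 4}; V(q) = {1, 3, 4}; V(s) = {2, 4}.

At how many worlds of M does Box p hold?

3

Let φ = Box p. Evaluate φ at each world:
  0 (successors {1, 4}): φ is true.
  1 (successors {1, 2}): φ is false.
  2 (successors {0, 4}): φ is true.
  3 (successors {0, 2}): φ is false.
  4 (successors {0, 4}): φ is true.
For instance, at 1:
  At 1: Box p requires p at every successor {1, 2}.
    p fails at 2, so Box p is false at 1.
Satisfying worlds: {0, 2, 4}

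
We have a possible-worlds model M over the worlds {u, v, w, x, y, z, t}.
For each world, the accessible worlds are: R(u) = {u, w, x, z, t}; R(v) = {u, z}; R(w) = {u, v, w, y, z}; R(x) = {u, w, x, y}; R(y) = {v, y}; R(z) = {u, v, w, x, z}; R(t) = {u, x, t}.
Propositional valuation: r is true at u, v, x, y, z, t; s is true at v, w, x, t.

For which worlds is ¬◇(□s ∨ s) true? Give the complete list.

Let φ = ¬◇(□s ∨ s). Evaluate φ at each world:
  u (successors {u, w, x, z, t}): φ is false.
  v (successors {u, z}): φ is true.
  w (successors {u, v, w, y, z}): φ is false.
  x (successors {u, w, x, y}): φ is false.
  y (successors {v, y}): φ is false.
  z (successors {u, v, w, x, z}): φ is false.
  t (successors {u, x, t}): φ is false.
For instance, at u:
  At u: ◇(□s ∨ s) is true, so ¬◇(□s ∨ s) is false.
    At u: ◇(□s ∨ s) requires □s ∨ s at some successor in {u, w, x, z, t}.
      □s ∨ s holds at w, so ◇(□s ∨ s) is true at u.
Satisfying worlds: {v}

v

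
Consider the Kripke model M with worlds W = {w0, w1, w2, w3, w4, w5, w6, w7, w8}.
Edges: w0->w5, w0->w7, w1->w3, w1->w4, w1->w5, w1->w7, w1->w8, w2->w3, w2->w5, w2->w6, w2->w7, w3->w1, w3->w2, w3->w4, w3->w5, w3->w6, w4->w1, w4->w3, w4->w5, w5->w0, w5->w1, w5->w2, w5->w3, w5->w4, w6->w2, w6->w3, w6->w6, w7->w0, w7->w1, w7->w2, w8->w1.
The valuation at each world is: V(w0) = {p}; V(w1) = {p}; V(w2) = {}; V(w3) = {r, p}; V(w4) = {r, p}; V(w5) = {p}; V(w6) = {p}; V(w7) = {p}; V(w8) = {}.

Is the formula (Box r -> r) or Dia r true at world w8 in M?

Yes

At w8: Box r -> r is true, Dia r is false, so (Box r -> r) or Dia r is true.
  At w8: Box r is false, r is false, so Box r -> r is true.
    At w8: Box r requires r at every successor {w1}.
      r fails at w1, so Box r is false at w8.
  At w8: Dia r requires r at some successor in {w1}.
    At w1: r is false.
  So Dia r is false at w8.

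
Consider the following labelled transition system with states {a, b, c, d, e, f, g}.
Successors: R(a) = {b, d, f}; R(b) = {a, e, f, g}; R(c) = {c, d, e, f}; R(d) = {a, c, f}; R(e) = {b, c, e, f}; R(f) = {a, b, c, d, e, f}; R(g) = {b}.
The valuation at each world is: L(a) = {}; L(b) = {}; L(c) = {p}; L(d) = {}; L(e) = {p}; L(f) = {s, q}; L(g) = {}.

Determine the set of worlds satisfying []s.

none

Let φ = []s. Evaluate φ at each world:
  a (successors {b, d, f}): φ is false.
  b (successors {a, e, f, g}): φ is false.
  c (successors {c, d, e, f}): φ is false.
  d (successors {a, c, f}): φ is false.
  e (successors {b, c, e, f}): φ is false.
  f (successors {a, b, c, d, e, f}): φ is false.
  g (successors {b}): φ is false.
For instance, at b:
  At b: []s requires s at every successor {a, e, f, g}.
    s fails at a, so []s is false at b.
Satisfying worlds: none.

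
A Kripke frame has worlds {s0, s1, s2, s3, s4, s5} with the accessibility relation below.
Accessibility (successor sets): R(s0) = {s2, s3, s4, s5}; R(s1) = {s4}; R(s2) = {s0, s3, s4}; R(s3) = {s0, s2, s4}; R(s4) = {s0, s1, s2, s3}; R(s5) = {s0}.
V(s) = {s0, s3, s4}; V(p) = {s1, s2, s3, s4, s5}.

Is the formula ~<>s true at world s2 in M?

At s2: <>s is true, so ~<>s is false.
  At s2: <>s requires s at some successor in {s0, s3, s4}.
    s holds at s0, so <>s is true at s2.

No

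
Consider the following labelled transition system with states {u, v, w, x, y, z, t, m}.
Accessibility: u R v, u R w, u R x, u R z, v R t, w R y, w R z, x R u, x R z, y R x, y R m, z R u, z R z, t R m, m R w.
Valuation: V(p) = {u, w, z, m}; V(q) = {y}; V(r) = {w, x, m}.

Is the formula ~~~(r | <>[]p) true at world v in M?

No

Recall that []ψ holds at a world iff ψ holds at every accessible world, and <>ψ holds iff ψ holds at some accessible world.
At v: ~~(r | <>[]p) is true, so ~~~(r | <>[]p) is false.
  At v: ~(r | <>[]p) is false, so ~~(r | <>[]p) is true.
    At v: r | <>[]p is true, so ~(r | <>[]p) is false.
      At v: r is false, <>[]p is true, so r | <>[]p is true.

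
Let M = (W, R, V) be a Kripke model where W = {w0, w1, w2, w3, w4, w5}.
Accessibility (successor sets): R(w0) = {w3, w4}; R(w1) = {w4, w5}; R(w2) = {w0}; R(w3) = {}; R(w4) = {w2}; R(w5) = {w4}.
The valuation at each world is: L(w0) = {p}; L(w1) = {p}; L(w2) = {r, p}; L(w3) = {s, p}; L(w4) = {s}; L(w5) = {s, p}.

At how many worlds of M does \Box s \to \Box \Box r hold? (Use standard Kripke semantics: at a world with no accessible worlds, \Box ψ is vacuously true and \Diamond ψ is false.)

Let φ = \Box s \to \Box \Box r. Evaluate φ at each world:
  w0 (successors {w3, w4}): φ is true.
  w1 (successors {w4, w5}): φ is false.
  w2 (successors {w0}): φ is true.
  w3 (successors ∅): φ is true.
  w4 (successors {w2}): φ is true.
  w5 (successors {w4}): φ is true.
For instance, at w2:
  At w2: \Box s is false, \Box \Box r is false, so \Box s \to \Box \Box r is true.
    At w2: \Box s requires s at every successor {w0}.
      s fails at w0, so \Box s is false at w2.
    At w2: \Box \Box r requires \Box r at every successor {w0}.
      \Box r fails at w0, so \Box \Box r is false at w2.
Satisfying worlds: {w0, w2, w3, w4, w5}

5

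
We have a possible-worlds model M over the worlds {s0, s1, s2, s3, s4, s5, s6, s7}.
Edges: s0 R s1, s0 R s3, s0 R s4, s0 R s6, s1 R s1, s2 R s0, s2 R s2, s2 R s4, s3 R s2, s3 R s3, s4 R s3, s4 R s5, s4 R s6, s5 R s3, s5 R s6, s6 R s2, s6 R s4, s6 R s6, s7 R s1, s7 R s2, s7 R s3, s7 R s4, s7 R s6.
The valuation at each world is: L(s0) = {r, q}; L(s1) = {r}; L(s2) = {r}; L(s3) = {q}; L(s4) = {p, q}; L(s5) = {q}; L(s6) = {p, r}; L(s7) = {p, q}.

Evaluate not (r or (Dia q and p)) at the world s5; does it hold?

Yes

Recall that Dia ψ holds at a world iff ψ holds at some accessible world.
At s5: r or (Dia q and p) is false, so not (r or (Dia q and p)) is true.
  At s5: r is false, Dia q and p is false, so r or (Dia q and p) is false.
    At s5: Dia q is true, p is false, so Dia q and p is false.
      At s5: Dia q requires q at some successor in {s3, s6}.
        q holds at s3, so Dia q is true at s5.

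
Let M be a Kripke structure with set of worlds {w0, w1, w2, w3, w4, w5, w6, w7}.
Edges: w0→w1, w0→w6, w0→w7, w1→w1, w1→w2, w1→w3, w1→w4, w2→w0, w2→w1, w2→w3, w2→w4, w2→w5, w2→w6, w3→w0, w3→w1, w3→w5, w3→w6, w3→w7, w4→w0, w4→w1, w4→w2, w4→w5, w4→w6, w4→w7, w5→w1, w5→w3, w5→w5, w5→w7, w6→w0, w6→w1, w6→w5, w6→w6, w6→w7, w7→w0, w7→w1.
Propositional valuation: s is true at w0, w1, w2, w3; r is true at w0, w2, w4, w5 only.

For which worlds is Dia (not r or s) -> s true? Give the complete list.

w0, w1, w2, w3

Recall that Dia ψ holds at a world iff ψ holds at some accessible world.
Let φ = Dia (not r or s) -> s. Evaluate φ at each world:
  w0 (successors {w1, w6, w7}): φ is true.
  w1 (successors {w1, w2, w3, w4}): φ is true.
  w2 (successors {w0, w1, w3, w4, w5, w6}): φ is true.
  w3 (successors {w0, w1, w5, w6, w7}): φ is true.
  w4 (successors {w0, w1, w2, w5, w6, w7}): φ is false.
  w5 (successors {w1, w3, w5, w7}): φ is false.
  w6 (successors {w0, w1, w5, w6, w7}): φ is false.
  w7 (successors {w0, w1}): φ is false.
For instance, at w4:
  At w4: Dia (not r or s) is true, s is false, so Dia (not r or s) -> s is false.
    At w4: Dia (not r or s) requires not r or s at some successor in {w0, w1, w2, w5, w6, w7}.
      not r or s holds at w0, so Dia (not r or s) is true at w4.
Satisfying worlds: {w0, w1, w2, w3}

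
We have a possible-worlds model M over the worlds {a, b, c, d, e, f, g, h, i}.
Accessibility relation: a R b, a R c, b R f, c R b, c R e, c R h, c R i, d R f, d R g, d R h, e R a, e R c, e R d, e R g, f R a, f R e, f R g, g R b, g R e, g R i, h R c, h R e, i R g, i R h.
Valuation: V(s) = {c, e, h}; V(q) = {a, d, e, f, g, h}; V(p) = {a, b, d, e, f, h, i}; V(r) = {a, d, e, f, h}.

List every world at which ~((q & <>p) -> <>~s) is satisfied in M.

h

Let φ = ~((q & <>p) -> <>~s). Evaluate φ at each world:
  a (successors {b, c}): φ is false.
  b (successors {f}): φ is false.
  c (successors {b, e, h, i}): φ is false.
  d (successors {f, g, h}): φ is false.
  e (successors {a, c, d, g}): φ is false.
  f (successors {a, e, g}): φ is false.
  g (successors {b, e, i}): φ is false.
  h (successors {c, e}): φ is true.
  i (successors {g, h}): φ is false.
For instance, at g:
  At g: (q & <>p) -> <>~s is true, so ~((q & <>p) -> <>~s) is false.
    At g: q & <>p is true, <>~s is true, so (q & <>p) -> <>~s is true.
      At g: q is true, <>p is true, so q & <>p is true.
      At g: <>~s requires ~s at some successor in {b, e, i}.
        ~s holds at b, so <>~s is true at g.
Satisfying worlds: {h}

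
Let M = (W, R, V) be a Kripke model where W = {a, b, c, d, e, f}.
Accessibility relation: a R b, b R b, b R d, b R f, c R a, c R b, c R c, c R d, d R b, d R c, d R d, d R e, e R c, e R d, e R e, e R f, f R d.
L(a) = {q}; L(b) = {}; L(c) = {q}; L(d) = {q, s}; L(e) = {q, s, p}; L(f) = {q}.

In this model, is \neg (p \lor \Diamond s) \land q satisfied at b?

Recall that \Diamond ψ holds at a world iff ψ holds at some accessible world.
At b: \neg (p \lor \Diamond s) is false, q is false, so \neg (p \lor \Diamond s) \land q is false.
  At b: p \lor \Diamond s is true, so \neg (p \lor \Diamond s) is false.
    At b: p is false, \Diamond s is true, so p \lor \Diamond s is true.
      At b: \Diamond s requires s at some successor in {b, d, f}.
        s holds at d, so \Diamond s is true at b.

No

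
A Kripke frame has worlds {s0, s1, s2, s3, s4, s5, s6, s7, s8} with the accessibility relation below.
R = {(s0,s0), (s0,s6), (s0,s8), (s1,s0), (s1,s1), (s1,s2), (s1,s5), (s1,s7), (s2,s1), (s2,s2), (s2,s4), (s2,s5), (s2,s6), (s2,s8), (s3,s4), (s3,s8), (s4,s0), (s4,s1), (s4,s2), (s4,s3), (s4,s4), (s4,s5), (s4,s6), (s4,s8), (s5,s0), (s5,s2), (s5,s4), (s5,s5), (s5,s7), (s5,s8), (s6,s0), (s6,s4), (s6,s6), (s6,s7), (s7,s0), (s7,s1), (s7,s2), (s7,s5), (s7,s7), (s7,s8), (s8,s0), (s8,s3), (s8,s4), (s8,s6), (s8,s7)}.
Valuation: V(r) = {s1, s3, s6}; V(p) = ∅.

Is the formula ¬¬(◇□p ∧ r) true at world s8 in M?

At s8: ¬(◇□p ∧ r) is true, so ¬¬(◇□p ∧ r) is false.
  At s8: ◇□p ∧ r is false, so ¬(◇□p ∧ r) is true.
    At s8: ◇□p is false, r is false, so ◇□p ∧ r is false.
      At s8: ◇□p requires □p at some successor in {s0, s3, s4, s6, s7}.
        At s0: □p is false.
        At s3: □p is false.
        At s4: □p is false.
        At s6: □p is false.
        At s7: □p is false.
      So ◇□p is false at s8.

No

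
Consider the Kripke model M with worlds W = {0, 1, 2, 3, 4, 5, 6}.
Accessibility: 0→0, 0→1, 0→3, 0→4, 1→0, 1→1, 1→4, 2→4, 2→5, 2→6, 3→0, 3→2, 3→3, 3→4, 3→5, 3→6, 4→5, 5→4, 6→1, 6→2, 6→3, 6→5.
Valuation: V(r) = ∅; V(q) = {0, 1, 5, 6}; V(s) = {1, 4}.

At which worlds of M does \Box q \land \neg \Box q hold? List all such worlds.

none

Let φ = \Box q \land \neg \Box q. Evaluate φ at each world:
  0 (successors {0, 1, 3, 4}): φ is false.
  1 (successors {0, 1, 4}): φ is false.
  2 (successors {4, 5, 6}): φ is false.
  3 (successors {0, 2, 3, 4, 5, 6}): φ is false.
  4 (successors {5}): φ is false.
  5 (successors {4}): φ is false.
  6 (successors {1, 2, 3, 5}): φ is false.
For instance, at 1:
  At 1: \Box q is false, \neg \Box q is true, so \Box q \land \neg \Box q is false.
    At 1: \Box q requires q at every successor {0, 1, 4}.
      q fails at 4, so \Box q is false at 1.
    At 1: \Box q is false, so \neg \Box q is true.
      At 1: \Box q requires q at every successor {0, 1, 4}.
        q fails at 4, so \Box q is false at 1.
Satisfying worlds: none.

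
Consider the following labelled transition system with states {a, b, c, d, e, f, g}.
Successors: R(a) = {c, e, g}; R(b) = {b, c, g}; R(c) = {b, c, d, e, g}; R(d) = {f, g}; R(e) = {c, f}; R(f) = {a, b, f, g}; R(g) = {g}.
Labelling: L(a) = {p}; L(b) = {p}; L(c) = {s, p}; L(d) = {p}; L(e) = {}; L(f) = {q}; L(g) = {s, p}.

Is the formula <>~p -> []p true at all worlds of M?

Recall that []ψ holds at a world iff ψ holds at every accessible world, and <>ψ holds iff ψ holds at some accessible world.
Let φ = <>~p -> []p. Evaluate φ at each world:
  a (successors {c, e, g}): φ is false.
  b (successors {b, c, g}): φ is true.
  c (successors {b, c, d, e, g}): φ is false.
  d (successors {f, g}): φ is false.
  e (successors {c, f}): φ is false.
  f (successors {a, b, f, g}): φ is false.
  g (successors {g}): φ is true.
Detail at a (counterexample):
  At a: <>~p is true, []p is false, so <>~p -> []p is false.
    At a: <>~p requires ~p at some successor in {c, e, g}.
      ~p holds at e, so <>~p is true at a.
    At a: []p requires p at every successor {c, e, g}.
      p fails at e, so []p is false at a.

No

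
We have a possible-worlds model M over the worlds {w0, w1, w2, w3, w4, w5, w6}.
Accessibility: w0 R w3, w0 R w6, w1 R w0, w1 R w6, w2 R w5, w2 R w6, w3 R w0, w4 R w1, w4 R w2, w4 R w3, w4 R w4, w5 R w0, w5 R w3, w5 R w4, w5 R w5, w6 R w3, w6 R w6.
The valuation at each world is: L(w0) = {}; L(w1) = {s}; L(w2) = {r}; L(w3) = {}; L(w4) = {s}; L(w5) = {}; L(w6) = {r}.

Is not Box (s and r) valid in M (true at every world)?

Recall that Box ψ holds at a world iff ψ holds at every accessible world, and Dia ψ holds iff ψ holds at some accessible world.
Let φ = not Box (s and r). Evaluate φ at each world:
  w0 (successors {w3, w6}): φ is true.
  w1 (successors {w0, w6}): φ is true.
  w2 (successors {w5, w6}): φ is true.
  w3 (successors {w0}): φ is true.
  w4 (successors {w1, w2, w3, w4}): φ is true.
  w5 (successors {w0, w3, w4, w5}): φ is true.
  w6 (successors {w3, w6}): φ is true.
For instance, at w2:
  At w2: Box (s and r) is false, so not Box (s and r) is true.
    At w2: Box (s and r) requires s and r at every successor {w5, w6}.
      s and r fails at w5, so Box (s and r) is false at w2.

Yes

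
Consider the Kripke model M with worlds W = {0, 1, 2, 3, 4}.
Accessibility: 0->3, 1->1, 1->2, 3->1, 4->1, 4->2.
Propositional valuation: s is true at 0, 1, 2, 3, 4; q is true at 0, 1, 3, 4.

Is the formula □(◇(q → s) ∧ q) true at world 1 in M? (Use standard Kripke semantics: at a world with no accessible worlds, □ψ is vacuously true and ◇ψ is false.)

At 1: □(◇(q → s) ∧ q) requires ◇(q → s) ∧ q at every successor {1, 2}.
  ◇(q → s) ∧ q fails at 2, so □(◇(q → s) ∧ q) is false at 1.
    At 2: ◇(q → s) is false, q is false, so ◇(q → s) ∧ q is false.
      At 2: no accessible worlds, so ◇(q → s) is false.

No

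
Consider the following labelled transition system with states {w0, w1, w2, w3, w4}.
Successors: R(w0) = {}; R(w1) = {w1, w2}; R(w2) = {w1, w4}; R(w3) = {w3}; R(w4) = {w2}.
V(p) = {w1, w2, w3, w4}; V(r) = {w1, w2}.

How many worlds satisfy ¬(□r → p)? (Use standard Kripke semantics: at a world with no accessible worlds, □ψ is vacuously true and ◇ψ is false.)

Let φ = ¬(□r → p). Evaluate φ at each world:
  w0 (successors ∅): φ is true.
  w1 (successors {w1, w2}): φ is false.
  w2 (successors {w1, w4}): φ is false.
  w3 (successors {w3}): φ is false.
  w4 (successors {w2}): φ is false.
For instance, at w3:
  At w3: □r → p is true, so ¬(□r → p) is false.
    At w3: □r is false, p is true, so □r → p is true.
      At w3: □r requires r at every successor {w3}.
        r fails at w3, so □r is false at w3.
Satisfying worlds: {w0}

1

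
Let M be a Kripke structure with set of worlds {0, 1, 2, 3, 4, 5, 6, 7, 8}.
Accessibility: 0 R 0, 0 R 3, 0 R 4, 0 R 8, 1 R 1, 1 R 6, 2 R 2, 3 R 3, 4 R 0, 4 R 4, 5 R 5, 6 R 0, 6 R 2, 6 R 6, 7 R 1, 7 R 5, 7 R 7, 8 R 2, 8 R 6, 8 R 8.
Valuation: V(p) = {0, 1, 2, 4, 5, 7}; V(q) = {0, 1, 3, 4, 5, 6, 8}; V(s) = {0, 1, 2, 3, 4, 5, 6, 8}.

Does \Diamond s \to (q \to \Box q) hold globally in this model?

No

Recall that \Box ψ holds at a world iff ψ holds at every accessible world, and \Diamond ψ holds iff ψ holds at some accessible world.
Let φ = \Diamond s \to (q \to \Box q). Evaluate φ at each world:
  0 (successors {0, 3, 4, 8}): φ is true.
  1 (successors {1, 6}): φ is true.
  2 (successors {2}): φ is true.
  3 (successors {3}): φ is true.
  4 (successors {0, 4}): φ is true.
  5 (successors {5}): φ is true.
  6 (successors {0, 2, 6}): φ is false.
  7 (successors {1, 5, 7}): φ is true.
  8 (successors {2, 6, 8}): φ is false.
Detail at 6 (counterexample):
  At 6: \Diamond s is true, q \to \Box q is false, so \Diamond s \to (q \to \Box q) is false.
    At 6: \Diamond s requires s at some successor in {0, 2, 6}.
      s holds at 0, so \Diamond s is true at 6.
    At 6: q is true, \Box q is false, so q \to \Box q is false.
      At 6: \Box q requires q at every successor {0, 2, 6}.
        q fails at 2, so \Box q is false at 6.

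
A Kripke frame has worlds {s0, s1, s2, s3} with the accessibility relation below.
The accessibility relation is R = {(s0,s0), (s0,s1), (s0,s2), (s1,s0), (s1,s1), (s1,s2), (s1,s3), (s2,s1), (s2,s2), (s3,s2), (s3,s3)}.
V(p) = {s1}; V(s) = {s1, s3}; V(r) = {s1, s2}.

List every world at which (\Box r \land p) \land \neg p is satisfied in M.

Let φ = (\Box r \land p) \land \neg p. Evaluate φ at each world:
  s0 (successors {s0, s1, s2}): φ is false.
  s1 (successors {s0, s1, s2, s3}): φ is false.
  s2 (successors {s1, s2}): φ is false.
  s3 (successors {s2, s3}): φ is false.
For instance, at s0:
  At s0: \Box r \land p is false, \neg p is true, so (\Box r \land p) \land \neg p is false.
    At s0: \Box r is false, p is false, so \Box r \land p is false.
      At s0: \Box r requires r at every successor {s0, s1, s2}.
        r fails at s0, so \Box r is false at s0.
Satisfying worlds: none.

none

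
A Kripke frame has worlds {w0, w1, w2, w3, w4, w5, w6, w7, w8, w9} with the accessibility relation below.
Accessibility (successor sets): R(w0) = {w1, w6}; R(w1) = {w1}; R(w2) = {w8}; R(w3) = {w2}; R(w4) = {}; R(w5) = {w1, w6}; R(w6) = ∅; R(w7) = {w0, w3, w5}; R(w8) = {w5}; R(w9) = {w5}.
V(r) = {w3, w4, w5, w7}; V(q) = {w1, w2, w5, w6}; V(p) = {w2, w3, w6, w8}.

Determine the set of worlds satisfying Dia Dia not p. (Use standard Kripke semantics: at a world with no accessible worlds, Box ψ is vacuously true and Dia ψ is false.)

Let φ = Dia Dia not p. Evaluate φ at each world:
  w0 (successors {w1, w6}): φ is true.
  w1 (successors {w1}): φ is true.
  w2 (successors {w8}): φ is true.
  w3 (successors {w2}): φ is false.
  w4 (successors ∅): φ is false.
  w5 (successors {w1, w6}): φ is true.
  w6 (successors ∅): φ is false.
  w7 (successors {w0, w3, w5}): φ is true.
  w8 (successors {w5}): φ is true.
  w9 (successors {w5}): φ is true.
For instance, at w2:
  At w2: Dia Dia not p requires Dia not p at some successor in {w8}.
    Dia not p holds at w8, so Dia Dia not p is true at w2.
      At w8: Dia not p requires not p at some successor in {w5}.
        not p holds at w5, so Dia not p is true at w8.
Satisfying worlds: {w0, w1, w2, w5, w7, w8, w9}

w0, w1, w2, w5, w7, w8, w9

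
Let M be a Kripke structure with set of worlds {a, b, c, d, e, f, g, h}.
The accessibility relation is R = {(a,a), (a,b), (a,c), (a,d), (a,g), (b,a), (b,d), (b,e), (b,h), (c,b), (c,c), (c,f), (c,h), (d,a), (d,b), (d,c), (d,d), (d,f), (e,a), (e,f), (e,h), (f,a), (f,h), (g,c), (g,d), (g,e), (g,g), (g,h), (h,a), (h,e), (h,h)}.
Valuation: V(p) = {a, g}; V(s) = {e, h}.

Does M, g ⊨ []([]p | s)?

At g: []([]p | s) requires []p | s at every successor {c, d, e, g, h}.
  []p | s fails at c, so []([]p | s) is false at g.
    At c: []p is false, s is false, so []p | s is false.
      At c: []p requires p at every successor {b, c, f, h}.
        p fails at b, so []p is false at c.

No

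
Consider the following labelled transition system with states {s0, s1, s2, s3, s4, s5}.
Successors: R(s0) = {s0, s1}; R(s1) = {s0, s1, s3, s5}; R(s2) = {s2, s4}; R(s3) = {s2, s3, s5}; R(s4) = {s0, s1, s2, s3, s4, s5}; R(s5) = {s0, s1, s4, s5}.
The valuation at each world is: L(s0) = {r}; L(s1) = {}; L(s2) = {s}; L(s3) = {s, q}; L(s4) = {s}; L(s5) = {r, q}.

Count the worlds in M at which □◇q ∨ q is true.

2

Let φ = □◇q ∨ q. Evaluate φ at each world:
  s0 (successors {s0, s1}): φ is false.
  s1 (successors {s0, s1, s3, s5}): φ is false.
  s2 (successors {s2, s4}): φ is false.
  s3 (successors {s2, s3, s5}): φ is true.
  s4 (successors {s0, s1, s2, s3, s4, s5}): φ is false.
  s5 (successors {s0, s1, s4, s5}): φ is true.
For instance, at s1:
  At s1: □◇q is false, q is false, so □◇q ∨ q is false.
    At s1: □◇q requires ◇q at every successor {s0, s1, s3, s5}.
      ◇q fails at s0, so □◇q is false at s1.
Satisfying worlds: {s3, s5}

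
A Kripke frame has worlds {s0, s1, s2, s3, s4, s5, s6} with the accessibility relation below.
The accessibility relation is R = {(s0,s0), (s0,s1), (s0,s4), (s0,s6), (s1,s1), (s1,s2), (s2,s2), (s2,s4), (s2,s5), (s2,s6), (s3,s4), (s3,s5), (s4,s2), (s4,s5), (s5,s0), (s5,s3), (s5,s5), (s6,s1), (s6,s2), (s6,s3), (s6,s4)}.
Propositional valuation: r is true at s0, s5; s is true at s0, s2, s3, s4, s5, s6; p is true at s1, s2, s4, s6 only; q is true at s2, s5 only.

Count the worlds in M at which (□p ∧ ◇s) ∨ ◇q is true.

Let φ = (□p ∧ ◇s) ∨ ◇q. Evaluate φ at each world:
  s0 (successors {s0, s1, s4, s6}): φ is false.
  s1 (successors {s1, s2}): φ is true.
  s2 (successors {s2, s4, s5, s6}): φ is true.
  s3 (successors {s4, s5}): φ is true.
  s4 (successors {s2, s5}): φ is true.
  s5 (successors {s0, s3, s5}): φ is true.
  s6 (successors {s1, s2, s3, s4}): φ is true.
For instance, at s3:
  At s3: □p ∧ ◇s is false, ◇q is true, so (□p ∧ ◇s) ∨ ◇q is true.
    At s3: □p is false, ◇s is true, so □p ∧ ◇s is false.
      At s3: □p requires p at every successor {s4, s5}.
        p fails at s5, so □p is false at s3.
      At s3: ◇s requires s at some successor in {s4, s5}.
        s holds at s4, so ◇s is true at s3.
    At s3: ◇q requires q at some successor in {s4, s5}.
      q holds at s5, so ◇q is true at s3.
Satisfying worlds: {s1, s2, s3, s4, s5, s6}

6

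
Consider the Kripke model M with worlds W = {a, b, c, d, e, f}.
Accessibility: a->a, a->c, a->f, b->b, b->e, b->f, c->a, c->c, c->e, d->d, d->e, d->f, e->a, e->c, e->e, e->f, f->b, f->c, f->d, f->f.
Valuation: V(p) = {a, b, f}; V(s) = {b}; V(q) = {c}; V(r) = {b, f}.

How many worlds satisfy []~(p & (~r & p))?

3

Let φ = []~(p & (~r & p)). Evaluate φ at each world:
  a (successors {a, c, f}): φ is false.
  b (successors {b, e, f}): φ is true.
  c (successors {a, c, e}): φ is false.
  d (successors {d, e, f}): φ is true.
  e (successors {a, c, e, f}): φ is false.
  f (successors {b, c, d, f}): φ is true.
For instance, at c:
  At c: []~(p & (~r & p)) requires ~(p & (~r & p)) at every successor {a, c, e}.
    ~(p & (~r & p)) fails at a, so []~(p & (~r & p)) is false at c.
Satisfying worlds: {b, d, f}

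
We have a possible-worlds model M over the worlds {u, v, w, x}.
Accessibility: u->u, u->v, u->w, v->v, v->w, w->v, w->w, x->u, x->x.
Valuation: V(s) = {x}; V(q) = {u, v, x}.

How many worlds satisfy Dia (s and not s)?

0

Let φ = Dia (s and not s). Evaluate φ at each world:
  u (successors {u, v, w}): φ is false.
  v (successors {v, w}): φ is false.
  w (successors {v, w}): φ is false.
  x (successors {u, x}): φ is false.
For instance, at v:
  At v: Dia (s and not s) requires s and not s at some successor in {v, w}.
    At v: s and not s is false.
    At w: s and not s is false.
  So Dia (s and not s) is false at v.
Satisfying worlds: none.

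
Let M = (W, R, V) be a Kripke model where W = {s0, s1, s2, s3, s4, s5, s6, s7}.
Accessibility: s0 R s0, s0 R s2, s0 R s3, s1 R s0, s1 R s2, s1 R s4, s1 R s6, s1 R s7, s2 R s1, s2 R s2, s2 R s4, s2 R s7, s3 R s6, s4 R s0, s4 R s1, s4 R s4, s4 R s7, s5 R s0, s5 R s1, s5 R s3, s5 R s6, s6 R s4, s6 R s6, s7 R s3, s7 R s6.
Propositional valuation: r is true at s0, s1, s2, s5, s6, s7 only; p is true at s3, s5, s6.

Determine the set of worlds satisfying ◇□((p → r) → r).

Recall that □ψ holds at a world iff ψ holds at every accessible world, and ◇ψ holds iff ψ holds at some accessible world.
Let φ = ◇□((p → r) → r). Evaluate φ at each world:
  s0 (successors {s0, s2, s3}): φ is true.
  s1 (successors {s0, s2, s4, s6, s7}): φ is true.
  s2 (successors {s1, s2, s4, s7}): φ is true.
  s3 (successors {s6}): φ is false.
  s4 (successors {s0, s1, s4, s7}): φ is true.
  s5 (successors {s0, s1, s3, s6}): φ is true.
  s6 (successors {s4, s6}): φ is false.
  s7 (successors {s3, s6}): φ is true.
For instance, at s4:
  At s4: ◇□((p → r) → r) requires □((p → r) → r) at some successor in {s0, s1, s4, s7}.
    □((p → r) → r) holds at s0, so ◇□((p → r) → r) is true at s4.
      At s0: □((p → r) → r) requires (p → r) → r at every successor {s0, s2, s3}.
        At s0: (p → r) → r is true.
        At s2: (p → r) → r is true.
        At s3: (p → r) → r is true.
      So □((p → r) → r) is true at s0.
Satisfying worlds: {s0, s1, s2, s4, s5, s7}

s0, s1, s2, s4, s5, s7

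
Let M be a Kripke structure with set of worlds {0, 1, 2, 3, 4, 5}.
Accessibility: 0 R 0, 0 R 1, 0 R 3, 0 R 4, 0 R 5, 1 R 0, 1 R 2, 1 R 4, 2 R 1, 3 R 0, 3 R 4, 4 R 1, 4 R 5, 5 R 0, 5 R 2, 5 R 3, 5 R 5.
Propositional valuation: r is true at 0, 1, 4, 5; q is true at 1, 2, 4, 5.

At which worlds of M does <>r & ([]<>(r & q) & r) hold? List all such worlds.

0, 1, 4, 5

Recall that []ψ holds at a world iff ψ holds at every accessible world, and <>ψ holds iff ψ holds at some accessible world.
Let φ = <>r & ([]<>(r & q) & r). Evaluate φ at each world:
  0 (successors {0, 1, 3, 4, 5}): φ is true.
  1 (successors {0, 2, 4}): φ is true.
  2 (successors {1}): φ is false.
  3 (successors {0, 4}): φ is false.
  4 (successors {1, 5}): φ is true.
  5 (successors {0, 2, 3, 5}): φ is true.
For instance, at 4:
  At 4: <>r is true, []<>(r & q) & r is true, so <>r & ([]<>(r & q) & r) is true.
    At 4: <>r requires r at some successor in {1, 5}.
      r holds at 1, so <>r is true at 4.
    At 4: []<>(r & q) is true, r is true, so []<>(r & q) & r is true.
      At 4: []<>(r & q) requires <>(r & q) at every successor {1, 5}.
        At 1: <>(r & q) is true.
        At 5: <>(r & q) is true.
      So []<>(r & q) is true at 4.
Satisfying worlds: {0, 1, 4, 5}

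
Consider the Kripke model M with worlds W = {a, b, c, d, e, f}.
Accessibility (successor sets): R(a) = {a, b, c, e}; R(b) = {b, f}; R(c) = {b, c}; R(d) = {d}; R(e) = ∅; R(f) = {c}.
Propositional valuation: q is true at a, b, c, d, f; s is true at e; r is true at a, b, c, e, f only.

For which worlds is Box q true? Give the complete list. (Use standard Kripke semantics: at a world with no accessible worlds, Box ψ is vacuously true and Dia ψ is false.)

Let φ = Box q. Evaluate φ at each world:
  a (successors {a, b, c, e}): φ is false.
  b (successors {b, f}): φ is true.
  c (successors {b, c}): φ is true.
  d (successors {d}): φ is true.
  e (successors ∅): φ is true.
  f (successors {c}): φ is true.
For instance, at b:
  At b: Box q requires q at every successor {b, f}.
    At b: q is true.
    At f: q is true.
  So Box q is true at b.
Satisfying worlds: {b, c, d, e, f}

b, c, d, e, f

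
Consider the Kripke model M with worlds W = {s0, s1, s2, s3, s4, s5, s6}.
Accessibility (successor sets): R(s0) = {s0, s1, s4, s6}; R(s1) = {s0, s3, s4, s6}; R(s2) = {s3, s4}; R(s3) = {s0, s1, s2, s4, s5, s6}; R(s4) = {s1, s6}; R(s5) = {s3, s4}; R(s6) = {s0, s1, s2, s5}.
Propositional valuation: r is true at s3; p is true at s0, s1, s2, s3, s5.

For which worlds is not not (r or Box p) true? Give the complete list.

Let φ = not not (r or Box p). Evaluate φ at each world:
  s0 (successors {s0, s1, s4, s6}): φ is false.
  s1 (successors {s0, s3, s4, s6}): φ is false.
  s2 (successors {s3, s4}): φ is false.
  s3 (successors {s0, s1, s2, s4, s5, s6}): φ is true.
  s4 (successors {s1, s6}): φ is false.
  s5 (successors {s3, s4}): φ is false.
  s6 (successors {s0, s1, s2, s5}): φ is true.
For instance, at s0:
  At s0: not (r or Box p) is true, so not not (r or Box p) is false.
    At s0: r or Box p is false, so not (r or Box p) is true.
      At s0: r is false, Box p is false, so r or Box p is false.
Satisfying worlds: {s3, s6}

s3, s6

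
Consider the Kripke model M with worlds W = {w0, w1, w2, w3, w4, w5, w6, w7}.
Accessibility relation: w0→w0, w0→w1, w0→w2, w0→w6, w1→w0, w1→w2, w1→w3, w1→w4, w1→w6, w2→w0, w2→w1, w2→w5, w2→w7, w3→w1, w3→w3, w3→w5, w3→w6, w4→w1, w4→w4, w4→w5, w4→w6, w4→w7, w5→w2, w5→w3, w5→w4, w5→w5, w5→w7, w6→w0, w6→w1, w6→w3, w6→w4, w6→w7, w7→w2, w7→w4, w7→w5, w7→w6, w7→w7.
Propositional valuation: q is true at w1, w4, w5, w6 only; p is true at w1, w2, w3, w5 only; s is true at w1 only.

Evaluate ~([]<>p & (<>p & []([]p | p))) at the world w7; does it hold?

Yes

At w7: []<>p & (<>p & []([]p | p)) is false, so ~([]<>p & (<>p & []([]p | p))) is true.
  At w7: []<>p is true, <>p & []([]p | p) is false, so []<>p & (<>p & []([]p | p)) is false.
    At w7: []<>p requires <>p at every successor {w2, w4, w5, w6, w7}.
      At w2: <>p is true.
      At w4: <>p is true.
      At w5: <>p is true.
      At w6: <>p is true.
      At w7: <>p is true.
    So []<>p is true at w7.
    At w7: <>p is true, []([]p | p) is false, so <>p & []([]p | p) is false.
      At w7: <>p requires p at some successor in {w2, w4, w5, w6, w7}.
        p holds at w2, so <>p is true at w7.
      At w7: []([]p | p) requires []p | p at every successor {w2, w4, w5, w6, w7}.
        []p | p fails at w4, so []([]p | p) is false at w7.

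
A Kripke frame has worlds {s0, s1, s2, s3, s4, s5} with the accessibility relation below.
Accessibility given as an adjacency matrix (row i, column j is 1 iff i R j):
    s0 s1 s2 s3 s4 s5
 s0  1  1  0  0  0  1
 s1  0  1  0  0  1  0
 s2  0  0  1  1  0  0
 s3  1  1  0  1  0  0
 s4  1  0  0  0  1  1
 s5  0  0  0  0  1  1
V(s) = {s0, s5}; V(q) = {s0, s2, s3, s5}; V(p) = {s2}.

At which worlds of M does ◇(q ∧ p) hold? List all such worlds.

Recall that ◇ψ holds at a world iff ψ holds at some accessible world.
Let φ = ◇(q ∧ p). Evaluate φ at each world:
  s0 (successors {s0, s1, s5}): φ is false.
  s1 (successors {s1, s4}): φ is false.
  s2 (successors {s2, s3}): φ is true.
  s3 (successors {s0, s1, s3}): φ is false.
  s4 (successors {s0, s4, s5}): φ is false.
  s5 (successors {s4, s5}): φ is false.
For instance, at s4:
  At s4: ◇(q ∧ p) requires q ∧ p at some successor in {s0, s4, s5}.
    At s0: q ∧ p is false.
    At s4: q ∧ p is false.
    At s5: q ∧ p is false.
  So ◇(q ∧ p) is false at s4.
Satisfying worlds: {s2}

s2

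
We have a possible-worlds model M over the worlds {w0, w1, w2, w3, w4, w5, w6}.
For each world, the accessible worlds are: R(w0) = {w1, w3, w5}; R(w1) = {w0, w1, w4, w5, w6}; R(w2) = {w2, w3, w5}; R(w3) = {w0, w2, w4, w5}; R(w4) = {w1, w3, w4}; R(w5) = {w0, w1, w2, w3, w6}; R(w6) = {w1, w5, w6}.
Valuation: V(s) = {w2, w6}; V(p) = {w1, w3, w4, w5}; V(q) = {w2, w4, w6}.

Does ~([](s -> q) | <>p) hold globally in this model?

Recall that []ψ holds at a world iff ψ holds at every accessible world, and <>ψ holds iff ψ holds at some accessible world.
Let φ = ~([](s -> q) | <>p). Evaluate φ at each world:
  w0 (successors {w1, w3, w5}): φ is false.
  w1 (successors {w0, w1, w4, w5, w6}): φ is false.
  w2 (successors {w2, w3, w5}): φ is false.
  w3 (successors {w0, w2, w4, w5}): φ is false.
  w4 (successors {w1, w3, w4}): φ is false.
  w5 (successors {w0, w1, w2, w3, w6}): φ is false.
  w6 (successors {w1, w5, w6}): φ is false.
Detail at w0 (counterexample):
  At w0: [](s -> q) | <>p is true, so ~([](s -> q) | <>p) is false.
    At w0: [](s -> q) is true, <>p is true, so [](s -> q) | <>p is true.
      At w0: [](s -> q) requires s -> q at every successor {w1, w3, w5}.
        At w1: s -> q is true.
        At w3: s -> q is true.
        At w5: s -> q is true.
      So [](s -> q) is true at w0.
      At w0: <>p requires p at some successor in {w1, w3, w5}.
        p holds at w1, so <>p is true at w0.

No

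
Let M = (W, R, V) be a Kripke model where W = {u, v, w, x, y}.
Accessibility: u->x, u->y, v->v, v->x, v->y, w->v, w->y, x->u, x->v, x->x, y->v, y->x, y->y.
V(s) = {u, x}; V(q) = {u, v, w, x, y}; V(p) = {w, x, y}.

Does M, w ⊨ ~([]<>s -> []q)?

No

At w: []<>s -> []q is true, so ~([]<>s -> []q) is false.
  At w: []<>s is true, []q is true, so []<>s -> []q is true.
    At w: []<>s requires <>s at every successor {v, y}.
      At v: <>s is true.
      At y: <>s is true.
    So []<>s is true at w.
    At w: []q requires q at every successor {v, y}.
      At v: q is true.
      At y: q is true.
    So []q is true at w.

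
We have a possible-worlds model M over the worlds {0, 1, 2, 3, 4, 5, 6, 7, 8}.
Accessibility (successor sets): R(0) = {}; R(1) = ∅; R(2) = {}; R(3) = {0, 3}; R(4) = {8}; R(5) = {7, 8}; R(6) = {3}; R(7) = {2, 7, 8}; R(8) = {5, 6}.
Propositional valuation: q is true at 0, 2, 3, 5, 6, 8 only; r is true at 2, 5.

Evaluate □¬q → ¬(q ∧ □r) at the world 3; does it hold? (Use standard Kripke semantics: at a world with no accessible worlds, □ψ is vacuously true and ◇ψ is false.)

Yes

At 3: □¬q is false, ¬(q ∧ □r) is true, so □¬q → ¬(q ∧ □r) is true.
  At 3: □¬q requires ¬q at every successor {0, 3}.
    ¬q fails at 0, so □¬q is false at 3.
  At 3: q ∧ □r is false, so ¬(q ∧ □r) is true.
    At 3: q is true, □r is false, so q ∧ □r is false.
      At 3: □r requires r at every successor {0, 3}.
        r fails at 0, so □r is false at 3.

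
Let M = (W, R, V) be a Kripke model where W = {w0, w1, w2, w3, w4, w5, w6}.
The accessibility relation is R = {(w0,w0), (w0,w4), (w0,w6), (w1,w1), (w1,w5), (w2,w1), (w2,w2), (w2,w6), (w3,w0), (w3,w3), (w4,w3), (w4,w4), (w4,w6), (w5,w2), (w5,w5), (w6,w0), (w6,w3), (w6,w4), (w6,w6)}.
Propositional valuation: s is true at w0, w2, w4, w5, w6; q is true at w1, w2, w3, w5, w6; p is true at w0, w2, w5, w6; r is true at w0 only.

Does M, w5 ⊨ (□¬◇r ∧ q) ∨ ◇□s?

Yes

At w5: □¬◇r ∧ q is true, ◇□s is true, so (□¬◇r ∧ q) ∨ ◇□s is true.
  At w5: □¬◇r is true, q is true, so □¬◇r ∧ q is true.
    At w5: □¬◇r requires ¬◇r at every successor {w2, w5}.
      At w2: ¬◇r is true.
      At w5: ¬◇r is true.
    So □¬◇r is true at w5.
  At w5: ◇□s requires □s at some successor in {w2, w5}.
    □s holds at w5, so ◇□s is true at w5.
      At w5: □s requires s at every successor {w2, w5}.
        At w2: s is true.
        At w5: s is true.
      So □s is true at w5.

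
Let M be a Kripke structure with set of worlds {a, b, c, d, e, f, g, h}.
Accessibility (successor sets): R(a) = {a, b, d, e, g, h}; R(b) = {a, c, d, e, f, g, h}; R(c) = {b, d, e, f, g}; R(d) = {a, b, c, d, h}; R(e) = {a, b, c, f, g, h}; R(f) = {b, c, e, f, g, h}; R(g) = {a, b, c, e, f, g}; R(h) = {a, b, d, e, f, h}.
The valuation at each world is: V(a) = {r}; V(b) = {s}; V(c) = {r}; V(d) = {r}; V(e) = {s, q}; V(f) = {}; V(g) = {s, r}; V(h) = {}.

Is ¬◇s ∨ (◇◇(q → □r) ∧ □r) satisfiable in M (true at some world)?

Let φ = ¬◇s ∨ (◇◇(q → □r) ∧ □r). Evaluate φ at each world:
  a (successors {a, b, d, e, g, h}): φ is false.
  b (successors {a, c, d, e, f, g, h}): φ is false.
  c (successors {b, d, e, f, g}): φ is false.
  d (successors {a, b, c, d, h}): φ is false.
  e (successors {a, b, c, f, g, h}): φ is false.
  f (successors {b, c, e, f, g, h}): φ is false.
  g (successors {a, b, c, e, f, g}): φ is false.
  h (successors {a, b, d, e, f, h}): φ is false.
For instance, at g:
  At g: ¬◇s is false, ◇◇(q → □r) ∧ □r is false, so ¬◇s ∨ (◇◇(q → □r) ∧ □r) is false.
    At g: ◇s is true, so ¬◇s is false.
      At g: ◇s requires s at some successor in {a, b, c, e, f, g}.
        s holds at b, so ◇s is true at g.
    At g: ◇◇(q → □r) is true, □r is false, so ◇◇(q → □r) ∧ □r is false.
      At g: ◇◇(q → □r) requires ◇(q → □r) at some successor in {a, b, c, e, f, g}.
        ◇(q → □r) holds at a, so ◇◇(q → □r) is true at g.
      At g: □r requires r at every successor {a, b, c, e, f, g}.
        r fails at b, so □r is false at g.

No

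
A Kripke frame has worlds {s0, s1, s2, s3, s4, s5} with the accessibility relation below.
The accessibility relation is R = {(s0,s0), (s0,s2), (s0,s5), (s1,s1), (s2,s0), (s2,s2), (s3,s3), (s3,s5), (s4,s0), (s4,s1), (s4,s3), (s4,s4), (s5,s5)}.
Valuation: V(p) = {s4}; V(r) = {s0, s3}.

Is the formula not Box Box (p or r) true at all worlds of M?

Yes

Let φ = not Box Box (p or r). Evaluate φ at each world:
  s0 (successors {s0, s2, s5}): φ is true.
  s1 (successors {s1}): φ is true.
  s2 (successors {s0, s2}): φ is true.
  s3 (successors {s3, s5}): φ is true.
  s4 (successors {s0, s1, s3, s4}): φ is true.
  s5 (successors {s5}): φ is true.
For instance, at s4:
  At s4: Box Box (p or r) is false, so not Box Box (p or r) is true.
    At s4: Box Box (p or r) requires Box (p or r) at every successor {s0, s1, s3, s4}.
      Box (p or r) fails at s0, so Box Box (p or r) is false at s4.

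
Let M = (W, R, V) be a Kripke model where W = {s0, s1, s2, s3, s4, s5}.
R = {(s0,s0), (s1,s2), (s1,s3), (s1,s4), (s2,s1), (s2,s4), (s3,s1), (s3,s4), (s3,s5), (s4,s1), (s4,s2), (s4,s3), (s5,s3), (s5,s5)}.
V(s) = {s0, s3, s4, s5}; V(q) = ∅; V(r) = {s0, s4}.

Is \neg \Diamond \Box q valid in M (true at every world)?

Yes

Recall that \Box ψ holds at a world iff ψ holds at every accessible world, and \Diamond ψ holds iff ψ holds at some accessible world.
Let φ = \neg \Diamond \Box q. Evaluate φ at each world:
  s0 (successors {s0}): φ is true.
  s1 (successors {s2, s3, s4}): φ is true.
  s2 (successors {s1, s4}): φ is true.
  s3 (successors {s1, s4, s5}): φ is true.
  s4 (successors {s1, s2, s3}): φ is true.
  s5 (successors {s3, s5}): φ is true.
For instance, at s1:
  At s1: \Diamond \Box q is false, so \neg \Diamond \Box q is true.
    At s1: \Diamond \Box q requires \Box q at some successor in {s2, s3, s4}.
      At s2: \Box q is false.
      At s3: \Box q is false.
      At s4: \Box q is false.
    So \Diamond \Box q is false at s1.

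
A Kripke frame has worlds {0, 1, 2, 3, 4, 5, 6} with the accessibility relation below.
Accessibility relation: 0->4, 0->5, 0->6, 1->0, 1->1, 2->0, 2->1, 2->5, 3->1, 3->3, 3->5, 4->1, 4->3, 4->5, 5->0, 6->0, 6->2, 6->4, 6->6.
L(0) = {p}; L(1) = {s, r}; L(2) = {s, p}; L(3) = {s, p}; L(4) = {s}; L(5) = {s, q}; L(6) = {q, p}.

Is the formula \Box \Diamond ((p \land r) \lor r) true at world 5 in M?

No

At 5: \Box \Diamond ((p \land r) \lor r) requires \Diamond ((p \land r) \lor r) at every successor {0}.
  \Diamond ((p \land r) \lor r) fails at 0, so \Box \Diamond ((p \land r) \lor r) is false at 5.
    At 0: \Diamond ((p \land r) \lor r) requires (p \land r) \lor r at some successor in {4, 5, 6}.
      At 4: (p \land r) \lor r is false.
      At 5: (p \land r) \lor r is false.
      At 6: (p \land r) \lor r is false.
    So \Diamond ((p \land r) \lor r) is false at 0.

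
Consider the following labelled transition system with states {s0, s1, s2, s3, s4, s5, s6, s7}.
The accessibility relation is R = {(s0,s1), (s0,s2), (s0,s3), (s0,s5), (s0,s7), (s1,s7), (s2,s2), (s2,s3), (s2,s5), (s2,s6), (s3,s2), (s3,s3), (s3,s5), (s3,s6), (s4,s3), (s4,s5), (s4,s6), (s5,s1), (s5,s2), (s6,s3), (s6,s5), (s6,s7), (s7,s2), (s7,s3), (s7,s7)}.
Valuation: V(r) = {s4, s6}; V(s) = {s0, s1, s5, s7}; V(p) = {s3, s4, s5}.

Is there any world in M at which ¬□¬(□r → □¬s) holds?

Let φ = ¬□¬(□r → □¬s). Evaluate φ at each world:
  s0 (successors {s1, s2, s3, s5, s7}): φ is true.
  s1 (successors {s7}): φ is true.
  s2 (successors {s2, s3, s5, s6}): φ is true.
  s3 (successors {s2, s3, s5, s6}): φ is true.
  s4 (successors {s3, s5, s6}): φ is true.
  s5 (successors {s1, s2}): φ is true.
  s6 (successors {s3, s5, s7}): φ is true.
  s7 (successors {s2, s3, s7}): φ is true.
Detail at s0 (witness):
  At s0: □¬(□r → □¬s) is false, so ¬□¬(□r → □¬s) is true.
    At s0: □¬(□r → □¬s) requires ¬(□r → □¬s) at every successor {s1, s2, s3, s5, s7}.
      ¬(□r → □¬s) fails at s1, so □¬(□r → □¬s) is false at s0.

Yes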